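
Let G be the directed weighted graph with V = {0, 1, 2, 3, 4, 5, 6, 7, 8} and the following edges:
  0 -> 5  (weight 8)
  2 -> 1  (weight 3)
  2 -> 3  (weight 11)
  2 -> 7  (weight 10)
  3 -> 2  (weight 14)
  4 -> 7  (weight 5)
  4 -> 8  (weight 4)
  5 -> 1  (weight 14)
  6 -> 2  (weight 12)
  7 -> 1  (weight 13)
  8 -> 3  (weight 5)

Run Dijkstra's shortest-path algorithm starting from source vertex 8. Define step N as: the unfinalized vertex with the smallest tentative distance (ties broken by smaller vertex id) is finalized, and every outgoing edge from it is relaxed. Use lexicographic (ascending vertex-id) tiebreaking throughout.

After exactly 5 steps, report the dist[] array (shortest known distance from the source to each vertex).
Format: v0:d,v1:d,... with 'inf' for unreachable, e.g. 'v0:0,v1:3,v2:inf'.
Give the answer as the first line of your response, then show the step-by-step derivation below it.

v0:inf,v1:22,v2:19,v3:5,v4:inf,v5:inf,v6:inf,v7:29,v8:0

step 1: dist = v0:inf,v1:inf,v2:inf,v3:5,v4:inf,v5:inf,v6:inf,v7:inf,v8:0
step 2: dist = v0:inf,v1:inf,v2:19,v3:5,v4:inf,v5:inf,v6:inf,v7:inf,v8:0
step 3: dist = v0:inf,v1:22,v2:19,v3:5,v4:inf,v5:inf,v6:inf,v7:29,v8:0
step 4: dist = v0:inf,v1:22,v2:19,v3:5,v4:inf,v5:inf,v6:inf,v7:29,v8:0
step 5: dist = v0:inf,v1:22,v2:19,v3:5,v4:inf,v5:inf,v6:inf,v7:29,v8:0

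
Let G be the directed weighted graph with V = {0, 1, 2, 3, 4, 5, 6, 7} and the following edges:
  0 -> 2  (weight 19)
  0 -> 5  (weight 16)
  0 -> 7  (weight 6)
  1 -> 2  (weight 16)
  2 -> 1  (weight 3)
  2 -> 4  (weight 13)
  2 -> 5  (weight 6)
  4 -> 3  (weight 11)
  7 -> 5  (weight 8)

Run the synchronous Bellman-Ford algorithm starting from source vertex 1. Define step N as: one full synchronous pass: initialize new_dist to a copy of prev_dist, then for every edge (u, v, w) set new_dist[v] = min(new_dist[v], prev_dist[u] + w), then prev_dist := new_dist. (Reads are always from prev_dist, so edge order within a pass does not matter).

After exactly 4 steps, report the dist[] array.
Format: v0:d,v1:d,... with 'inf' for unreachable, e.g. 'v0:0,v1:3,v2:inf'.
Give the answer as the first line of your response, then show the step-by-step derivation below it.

v0:inf,v1:0,v2:16,v3:40,v4:29,v5:22,v6:inf,v7:inf

step 1: dist = v0:inf,v1:0,v2:16,v3:inf,v4:inf,v5:inf,v6:inf,v7:inf
step 2: dist = v0:inf,v1:0,v2:16,v3:inf,v4:29,v5:22,v6:inf,v7:inf
step 3: dist = v0:inf,v1:0,v2:16,v3:40,v4:29,v5:22,v6:inf,v7:inf
step 4: dist = v0:inf,v1:0,v2:16,v3:40,v4:29,v5:22,v6:inf,v7:inf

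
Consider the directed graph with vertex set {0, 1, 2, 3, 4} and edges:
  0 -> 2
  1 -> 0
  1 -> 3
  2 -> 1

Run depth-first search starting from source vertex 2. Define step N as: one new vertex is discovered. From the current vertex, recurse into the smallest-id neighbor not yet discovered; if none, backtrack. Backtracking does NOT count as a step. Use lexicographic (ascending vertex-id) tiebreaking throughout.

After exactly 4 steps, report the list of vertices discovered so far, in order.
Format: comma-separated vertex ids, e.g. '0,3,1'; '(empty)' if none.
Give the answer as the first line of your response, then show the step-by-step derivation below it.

2,1,0,3

step 1: discover 2; path=2; order=2
step 2: discover 1; path=2>1; order=2,1
step 3: discover 0; path=2>1>0; order=2,1,0
step 4: discover 3; path=2>1>3; order=2,1,0,3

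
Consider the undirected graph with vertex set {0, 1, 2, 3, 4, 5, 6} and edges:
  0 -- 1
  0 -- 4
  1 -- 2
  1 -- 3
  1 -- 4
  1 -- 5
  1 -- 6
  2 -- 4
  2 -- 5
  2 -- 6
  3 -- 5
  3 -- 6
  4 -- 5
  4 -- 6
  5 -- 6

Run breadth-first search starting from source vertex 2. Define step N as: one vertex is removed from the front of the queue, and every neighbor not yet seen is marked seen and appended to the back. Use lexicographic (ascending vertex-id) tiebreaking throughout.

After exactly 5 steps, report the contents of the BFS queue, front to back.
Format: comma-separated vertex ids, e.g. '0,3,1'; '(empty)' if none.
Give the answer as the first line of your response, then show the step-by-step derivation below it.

0,3

step 1: dequeue 2; queue=[1,4,5,6]; order=2
step 2: dequeue 1; queue=[4,5,6,0,3]; order=2,1
step 3: dequeue 4; queue=[5,6,0,3]; order=2,1,4
step 4: dequeue 5; queue=[6,0,3]; order=2,1,4,5
step 5: dequeue 6; queue=[0,3]; order=2,1,4,5,6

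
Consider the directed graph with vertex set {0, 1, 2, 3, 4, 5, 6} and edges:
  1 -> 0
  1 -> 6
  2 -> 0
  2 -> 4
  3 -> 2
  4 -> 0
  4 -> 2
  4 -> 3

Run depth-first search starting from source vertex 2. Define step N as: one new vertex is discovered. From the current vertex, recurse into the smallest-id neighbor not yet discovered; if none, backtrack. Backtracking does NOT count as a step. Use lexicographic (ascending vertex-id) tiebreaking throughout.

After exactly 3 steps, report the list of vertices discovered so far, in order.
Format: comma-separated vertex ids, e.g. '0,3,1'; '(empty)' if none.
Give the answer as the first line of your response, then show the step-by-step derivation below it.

2,0,4

step 1: discover 2; path=2; order=2
step 2: discover 0; path=2>0; order=2,0
step 3: discover 4; path=2>4; order=2,0,4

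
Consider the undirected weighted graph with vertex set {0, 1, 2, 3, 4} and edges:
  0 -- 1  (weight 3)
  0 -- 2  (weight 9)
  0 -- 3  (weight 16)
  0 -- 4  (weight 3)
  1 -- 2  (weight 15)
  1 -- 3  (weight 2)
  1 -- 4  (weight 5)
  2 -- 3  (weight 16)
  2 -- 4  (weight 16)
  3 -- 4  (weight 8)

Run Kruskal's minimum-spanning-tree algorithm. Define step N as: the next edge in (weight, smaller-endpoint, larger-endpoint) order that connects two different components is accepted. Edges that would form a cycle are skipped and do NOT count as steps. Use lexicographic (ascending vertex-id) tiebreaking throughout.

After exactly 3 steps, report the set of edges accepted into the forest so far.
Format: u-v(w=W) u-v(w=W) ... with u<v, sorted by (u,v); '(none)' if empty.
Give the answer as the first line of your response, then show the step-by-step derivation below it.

0-1(w=3) 0-4(w=3) 1-3(w=2)

step 1: add edge 1-3 (w=2); MST = {1-3(w=2)}
step 2: add edge 0-1 (w=3); MST = {0-1(w=3) 1-3(w=2)}
step 3: add edge 0-4 (w=3); MST = {0-1(w=3) 0-4(w=3) 1-3(w=2)}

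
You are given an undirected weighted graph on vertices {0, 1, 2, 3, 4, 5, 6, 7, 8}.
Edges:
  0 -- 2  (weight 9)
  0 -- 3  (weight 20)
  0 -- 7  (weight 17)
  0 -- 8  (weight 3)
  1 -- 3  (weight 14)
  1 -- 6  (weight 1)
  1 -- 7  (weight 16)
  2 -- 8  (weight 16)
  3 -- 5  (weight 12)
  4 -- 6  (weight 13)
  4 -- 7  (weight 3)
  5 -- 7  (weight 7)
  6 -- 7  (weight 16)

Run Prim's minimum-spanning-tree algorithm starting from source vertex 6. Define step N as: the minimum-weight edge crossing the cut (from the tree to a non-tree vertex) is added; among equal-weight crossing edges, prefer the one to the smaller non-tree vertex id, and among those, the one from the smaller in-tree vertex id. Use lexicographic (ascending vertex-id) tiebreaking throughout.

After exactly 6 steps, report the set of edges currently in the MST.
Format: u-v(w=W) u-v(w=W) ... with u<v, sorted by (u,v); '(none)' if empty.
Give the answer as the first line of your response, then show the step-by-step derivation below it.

0-7(w=17) 1-6(w=1) 3-5(w=12) 4-6(w=13) 4-7(w=3) 5-7(w=7)

step 1: add edge 1-6 (w=1); MST = {1-6(w=1)}
step 2: add edge 4-6 (w=13); MST = {1-6(w=1) 4-6(w=13)}
step 3: add edge 4-7 (w=3); MST = {1-6(w=1) 4-6(w=13) 4-7(w=3)}
step 4: add edge 5-7 (w=7); MST = {1-6(w=1) 4-6(w=13) 4-7(w=3) 5-7(w=7)}
step 5: add edge 3-5 (w=12); MST = {1-6(w=1) 3-5(w=12) 4-6(w=13) 4-7(w=3) 5-7(w=7)}
step 6: add edge 0-7 (w=17); MST = {0-7(w=17) 1-6(w=1) 3-5(w=12) 4-6(w=13) 4-7(w=3) 5-7(w=7)}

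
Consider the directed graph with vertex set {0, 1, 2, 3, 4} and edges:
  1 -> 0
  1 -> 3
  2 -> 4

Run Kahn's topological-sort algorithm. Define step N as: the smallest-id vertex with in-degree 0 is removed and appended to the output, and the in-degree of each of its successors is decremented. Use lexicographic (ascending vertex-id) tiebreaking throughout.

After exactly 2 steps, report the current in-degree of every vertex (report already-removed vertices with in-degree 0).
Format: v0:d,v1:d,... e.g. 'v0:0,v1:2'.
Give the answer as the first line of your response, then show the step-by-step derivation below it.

v0:0,v1:0,v2:0,v3:0,v4:1

step 1: output 1; order=[1]; indeg=(0,0,0,0,1)
step 2: output 0; order=[1,0]; indeg=(0,0,0,0,1)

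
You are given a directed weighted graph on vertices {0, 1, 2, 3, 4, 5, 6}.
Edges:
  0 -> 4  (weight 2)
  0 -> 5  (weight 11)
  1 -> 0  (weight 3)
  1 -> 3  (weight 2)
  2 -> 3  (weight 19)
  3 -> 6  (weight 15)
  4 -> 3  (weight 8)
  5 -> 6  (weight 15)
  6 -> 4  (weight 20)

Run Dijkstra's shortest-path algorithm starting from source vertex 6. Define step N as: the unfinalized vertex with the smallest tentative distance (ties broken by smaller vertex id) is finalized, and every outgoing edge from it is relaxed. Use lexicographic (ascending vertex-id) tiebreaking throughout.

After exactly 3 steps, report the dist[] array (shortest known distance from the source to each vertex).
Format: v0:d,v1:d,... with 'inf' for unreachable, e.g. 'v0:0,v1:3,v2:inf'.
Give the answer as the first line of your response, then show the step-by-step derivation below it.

v0:inf,v1:inf,v2:inf,v3:28,v4:20,v5:inf,v6:0

step 1: dist = v0:inf,v1:inf,v2:inf,v3:inf,v4:20,v5:inf,v6:0
step 2: dist = v0:inf,v1:inf,v2:inf,v3:28,v4:20,v5:inf,v6:0
step 3: dist = v0:inf,v1:inf,v2:inf,v3:28,v4:20,v5:inf,v6:0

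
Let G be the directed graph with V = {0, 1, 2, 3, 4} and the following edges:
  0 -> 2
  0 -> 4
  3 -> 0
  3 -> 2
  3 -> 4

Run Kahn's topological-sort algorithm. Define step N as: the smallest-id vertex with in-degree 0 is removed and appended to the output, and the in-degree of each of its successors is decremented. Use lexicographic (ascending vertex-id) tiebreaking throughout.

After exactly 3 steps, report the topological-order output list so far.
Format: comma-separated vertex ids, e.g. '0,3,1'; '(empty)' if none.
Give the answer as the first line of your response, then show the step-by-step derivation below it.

1,3,0

step 1: output 1; order=[1]; indeg=(1,0,2,0,2)
step 2: output 3; order=[1,3]; indeg=(0,0,1,0,1)
step 3: output 0; order=[1,3,0]; indeg=(0,0,0,0,0)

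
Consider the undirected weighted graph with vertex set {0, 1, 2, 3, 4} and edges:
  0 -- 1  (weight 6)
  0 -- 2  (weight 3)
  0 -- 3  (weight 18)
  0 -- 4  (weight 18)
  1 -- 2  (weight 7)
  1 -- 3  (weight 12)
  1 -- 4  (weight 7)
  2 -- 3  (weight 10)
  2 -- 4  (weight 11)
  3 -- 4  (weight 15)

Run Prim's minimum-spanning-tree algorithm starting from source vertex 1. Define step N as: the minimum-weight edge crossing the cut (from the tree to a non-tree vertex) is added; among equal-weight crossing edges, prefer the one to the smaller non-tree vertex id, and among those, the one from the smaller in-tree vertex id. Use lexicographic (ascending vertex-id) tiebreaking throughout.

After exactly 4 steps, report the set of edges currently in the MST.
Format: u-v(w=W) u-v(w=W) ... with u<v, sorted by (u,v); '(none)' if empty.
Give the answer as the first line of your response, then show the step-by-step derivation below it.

0-1(w=6) 0-2(w=3) 1-4(w=7) 2-3(w=10)

step 1: add edge 0-1 (w=6); MST = {0-1(w=6)}
step 2: add edge 0-2 (w=3); MST = {0-1(w=6) 0-2(w=3)}
step 3: add edge 1-4 (w=7); MST = {0-1(w=6) 0-2(w=3) 1-4(w=7)}
step 4: add edge 2-3 (w=10); MST = {0-1(w=6) 0-2(w=3) 1-4(w=7) 2-3(w=10)}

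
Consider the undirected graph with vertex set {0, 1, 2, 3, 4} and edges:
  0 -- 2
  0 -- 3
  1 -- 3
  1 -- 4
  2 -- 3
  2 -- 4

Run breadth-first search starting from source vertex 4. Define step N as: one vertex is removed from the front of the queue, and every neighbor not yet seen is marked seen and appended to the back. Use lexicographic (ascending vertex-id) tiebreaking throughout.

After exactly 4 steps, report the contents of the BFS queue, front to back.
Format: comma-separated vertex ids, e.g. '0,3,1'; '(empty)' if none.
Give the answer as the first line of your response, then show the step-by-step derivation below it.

0

step 1: dequeue 4; queue=[1,2]; order=4
step 2: dequeue 1; queue=[2,3]; order=4,1
step 3: dequeue 2; queue=[3,0]; order=4,1,2
step 4: dequeue 3; queue=[0]; order=4,1,2,3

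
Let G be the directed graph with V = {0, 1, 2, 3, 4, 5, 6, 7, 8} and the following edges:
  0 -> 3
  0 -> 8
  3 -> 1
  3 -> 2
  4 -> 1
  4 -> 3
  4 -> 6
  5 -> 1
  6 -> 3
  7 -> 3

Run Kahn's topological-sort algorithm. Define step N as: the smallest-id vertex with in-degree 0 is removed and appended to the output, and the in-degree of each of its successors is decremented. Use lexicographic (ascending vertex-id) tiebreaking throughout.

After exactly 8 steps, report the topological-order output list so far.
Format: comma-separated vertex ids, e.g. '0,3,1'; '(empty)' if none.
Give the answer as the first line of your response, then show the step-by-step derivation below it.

0,4,5,6,7,3,1,2

step 1: output 0; order=[0]; indeg=(0,3,1,3,0,0,1,0,0)
step 2: output 4; order=[0,4]; indeg=(0,2,1,2,0,0,0,0,0)
step 3: output 5; order=[0,4,5]; indeg=(0,1,1,2,0,0,0,0,0)
step 4: output 6; order=[0,4,5,6]; indeg=(0,1,1,1,0,0,0,0,0)
step 5: output 7; order=[0,4,5,6,7]; indeg=(0,1,1,0,0,0,0,0,0)
step 6: output 3; order=[0,4,5,6,7,3]; indeg=(0,0,0,0,0,0,0,0,0)
step 7: output 1; order=[0,4,5,6,7,3,1]; indeg=(0,0,0,0,0,0,0,0,0)
step 8: output 2; order=[0,4,5,6,7,3,1,2]; indeg=(0,0,0,0,0,0,0,0,0)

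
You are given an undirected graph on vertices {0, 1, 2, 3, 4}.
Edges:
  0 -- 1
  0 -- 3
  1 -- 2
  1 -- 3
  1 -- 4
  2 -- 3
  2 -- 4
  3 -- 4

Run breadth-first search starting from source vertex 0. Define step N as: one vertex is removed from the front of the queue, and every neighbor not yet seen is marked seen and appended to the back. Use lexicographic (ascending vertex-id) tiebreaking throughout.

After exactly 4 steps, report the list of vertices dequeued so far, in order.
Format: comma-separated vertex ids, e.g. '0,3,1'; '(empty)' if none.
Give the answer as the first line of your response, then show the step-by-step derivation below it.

0,1,3,2

step 1: dequeue 0; queue=[1,3]; order=0
step 2: dequeue 1; queue=[3,2,4]; order=0,1
step 3: dequeue 3; queue=[2,4]; order=0,1,3
step 4: dequeue 2; queue=[4]; order=0,1,3,2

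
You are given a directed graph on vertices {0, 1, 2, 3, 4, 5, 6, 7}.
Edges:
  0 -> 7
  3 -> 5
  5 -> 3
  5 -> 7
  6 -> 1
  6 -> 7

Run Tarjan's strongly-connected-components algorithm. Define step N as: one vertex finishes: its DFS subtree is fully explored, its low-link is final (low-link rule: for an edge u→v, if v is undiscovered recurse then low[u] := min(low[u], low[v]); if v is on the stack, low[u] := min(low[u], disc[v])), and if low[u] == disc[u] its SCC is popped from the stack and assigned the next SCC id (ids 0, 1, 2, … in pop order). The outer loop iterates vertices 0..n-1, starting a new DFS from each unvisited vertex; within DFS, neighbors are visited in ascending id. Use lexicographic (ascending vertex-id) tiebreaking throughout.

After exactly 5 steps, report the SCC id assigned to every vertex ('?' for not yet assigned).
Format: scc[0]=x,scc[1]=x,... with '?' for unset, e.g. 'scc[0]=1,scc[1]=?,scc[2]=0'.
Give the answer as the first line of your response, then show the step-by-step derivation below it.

scc[0]=1,scc[1]=2,scc[2]=3,scc[3]=?,scc[4]=?,scc[5]=?,scc[6]=?,scc[7]=0

step 1: low=(low[0]=0,low[1]=?,low[2]=?,low[3]=?,low[4]=?,low[5]=?,low[6]=?,low[7]=1); scc=(scc[0]=?,scc[1]=?,scc[2]=?,scc[3]=?,scc[4]=?,scc[5]=?,scc[6]=?,scc[7]=0)
step 2: low=(low[0]=0,low[1]=?,low[2]=?,low[3]=?,low[4]=?,low[5]=?,low[6]=?,low[7]=1); scc=(scc[0]=1,scc[1]=?,scc[2]=?,scc[3]=?,scc[4]=?,scc[5]=?,scc[6]=?,scc[7]=0)
step 3: low=(low[0]=0,low[1]=2,low[2]=?,low[3]=?,low[4]=?,low[5]=?,low[6]=?,low[7]=1); scc=(scc[0]=1,scc[1]=2,scc[2]=?,scc[3]=?,scc[4]=?,scc[5]=?,scc[6]=?,scc[7]=0)
step 4: low=(low[0]=0,low[1]=2,low[2]=3,low[3]=?,low[4]=?,low[5]=?,low[6]=?,low[7]=1); scc=(scc[0]=1,scc[1]=2,scc[2]=3,scc[3]=?,scc[4]=?,scc[5]=?,scc[6]=?,scc[7]=0)
step 5: low=(low[0]=0,low[1]=2,low[2]=3,low[3]=4,low[4]=?,low[5]=4,low[6]=?,low[7]=1); scc=(scc[0]=1,scc[1]=2,scc[2]=3,scc[3]=?,scc[4]=?,scc[5]=?,scc[6]=?,scc[7]=0)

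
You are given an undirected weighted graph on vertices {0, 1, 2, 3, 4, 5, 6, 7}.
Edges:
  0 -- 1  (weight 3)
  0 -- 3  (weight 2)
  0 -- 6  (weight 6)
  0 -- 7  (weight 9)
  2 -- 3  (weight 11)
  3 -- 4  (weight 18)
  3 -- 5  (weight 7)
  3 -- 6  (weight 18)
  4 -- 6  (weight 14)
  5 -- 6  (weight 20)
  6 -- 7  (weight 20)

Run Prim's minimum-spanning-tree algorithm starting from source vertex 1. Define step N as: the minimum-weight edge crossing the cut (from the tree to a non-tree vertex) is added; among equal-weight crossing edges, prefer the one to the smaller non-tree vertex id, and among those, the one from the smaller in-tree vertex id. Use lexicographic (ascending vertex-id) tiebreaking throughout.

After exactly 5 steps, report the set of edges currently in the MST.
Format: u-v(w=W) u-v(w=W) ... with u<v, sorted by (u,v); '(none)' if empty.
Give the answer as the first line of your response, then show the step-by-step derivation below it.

0-1(w=3) 0-3(w=2) 0-6(w=6) 0-7(w=9) 3-5(w=7)

step 1: add edge 0-1 (w=3); MST = {0-1(w=3)}
step 2: add edge 0-3 (w=2); MST = {0-1(w=3) 0-3(w=2)}
step 3: add edge 0-6 (w=6); MST = {0-1(w=3) 0-3(w=2) 0-6(w=6)}
step 4: add edge 3-5 (w=7); MST = {0-1(w=3) 0-3(w=2) 0-6(w=6) 3-5(w=7)}
step 5: add edge 0-7 (w=9); MST = {0-1(w=3) 0-3(w=2) 0-6(w=6) 0-7(w=9) 3-5(w=7)}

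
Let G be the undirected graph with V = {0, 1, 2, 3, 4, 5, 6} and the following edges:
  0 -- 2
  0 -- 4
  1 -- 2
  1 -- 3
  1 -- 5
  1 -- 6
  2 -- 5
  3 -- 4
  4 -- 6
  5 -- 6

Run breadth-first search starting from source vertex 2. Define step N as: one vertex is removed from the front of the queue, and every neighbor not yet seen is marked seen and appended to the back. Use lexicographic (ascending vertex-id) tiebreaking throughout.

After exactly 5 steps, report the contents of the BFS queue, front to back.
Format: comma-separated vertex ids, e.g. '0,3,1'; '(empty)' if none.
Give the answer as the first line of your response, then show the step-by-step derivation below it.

3,6

step 1: dequeue 2; queue=[0,1,5]; order=2
step 2: dequeue 0; queue=[1,5,4]; order=2,0
step 3: dequeue 1; queue=[5,4,3,6]; order=2,0,1
step 4: dequeue 5; queue=[4,3,6]; order=2,0,1,5
step 5: dequeue 4; queue=[3,6]; order=2,0,1,5,4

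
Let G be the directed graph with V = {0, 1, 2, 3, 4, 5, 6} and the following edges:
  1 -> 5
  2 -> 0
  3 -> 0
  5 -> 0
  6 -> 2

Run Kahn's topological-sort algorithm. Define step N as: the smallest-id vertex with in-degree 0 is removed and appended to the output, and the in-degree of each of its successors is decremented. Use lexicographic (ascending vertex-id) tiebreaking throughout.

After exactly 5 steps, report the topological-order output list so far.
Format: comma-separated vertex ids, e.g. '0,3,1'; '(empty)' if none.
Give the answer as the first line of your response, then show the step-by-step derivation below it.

1,3,4,5,6

step 1: output 1; order=[1]; indeg=(3,0,1,0,0,0,0)
step 2: output 3; order=[1,3]; indeg=(2,0,1,0,0,0,0)
step 3: output 4; order=[1,3,4]; indeg=(2,0,1,0,0,0,0)
step 4: output 5; order=[1,3,4,5]; indeg=(1,0,1,0,0,0,0)
step 5: output 6; order=[1,3,4,5,6]; indeg=(1,0,0,0,0,0,0)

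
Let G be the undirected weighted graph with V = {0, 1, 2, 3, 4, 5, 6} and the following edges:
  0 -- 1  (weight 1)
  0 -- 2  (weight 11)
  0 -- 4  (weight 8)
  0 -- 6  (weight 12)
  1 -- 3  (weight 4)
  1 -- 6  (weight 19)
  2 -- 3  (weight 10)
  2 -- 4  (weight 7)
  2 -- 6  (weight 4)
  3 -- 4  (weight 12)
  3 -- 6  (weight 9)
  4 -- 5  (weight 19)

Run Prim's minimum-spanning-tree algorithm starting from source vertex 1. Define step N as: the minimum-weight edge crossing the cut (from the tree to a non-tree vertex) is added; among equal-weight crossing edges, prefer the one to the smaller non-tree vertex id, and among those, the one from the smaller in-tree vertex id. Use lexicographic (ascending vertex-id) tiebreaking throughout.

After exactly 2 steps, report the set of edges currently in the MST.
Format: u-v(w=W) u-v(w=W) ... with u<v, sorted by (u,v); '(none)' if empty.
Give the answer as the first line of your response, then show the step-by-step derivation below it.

0-1(w=1) 1-3(w=4)

step 1: add edge 0-1 (w=1); MST = {0-1(w=1)}
step 2: add edge 1-3 (w=4); MST = {0-1(w=1) 1-3(w=4)}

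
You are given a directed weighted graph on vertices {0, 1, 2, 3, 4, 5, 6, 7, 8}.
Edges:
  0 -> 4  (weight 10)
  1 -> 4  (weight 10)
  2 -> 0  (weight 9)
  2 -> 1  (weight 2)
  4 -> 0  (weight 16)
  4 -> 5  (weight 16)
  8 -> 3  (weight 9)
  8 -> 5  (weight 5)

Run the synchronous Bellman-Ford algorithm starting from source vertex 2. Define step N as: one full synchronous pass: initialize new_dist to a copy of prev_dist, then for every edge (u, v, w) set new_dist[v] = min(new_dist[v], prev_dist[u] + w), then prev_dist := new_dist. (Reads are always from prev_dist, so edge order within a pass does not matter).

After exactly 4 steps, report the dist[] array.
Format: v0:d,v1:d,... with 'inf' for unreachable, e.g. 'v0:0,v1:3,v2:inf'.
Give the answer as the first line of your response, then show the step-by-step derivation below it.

v0:9,v1:2,v2:0,v3:inf,v4:12,v5:28,v6:inf,v7:inf,v8:inf

step 1: dist = v0:9,v1:2,v2:0,v3:inf,v4:inf,v5:inf,v6:inf,v7:inf,v8:inf
step 2: dist = v0:9,v1:2,v2:0,v3:inf,v4:12,v5:inf,v6:inf,v7:inf,v8:inf
step 3: dist = v0:9,v1:2,v2:0,v3:inf,v4:12,v5:28,v6:inf,v7:inf,v8:inf
step 4: dist = v0:9,v1:2,v2:0,v3:inf,v4:12,v5:28,v6:inf,v7:inf,v8:inf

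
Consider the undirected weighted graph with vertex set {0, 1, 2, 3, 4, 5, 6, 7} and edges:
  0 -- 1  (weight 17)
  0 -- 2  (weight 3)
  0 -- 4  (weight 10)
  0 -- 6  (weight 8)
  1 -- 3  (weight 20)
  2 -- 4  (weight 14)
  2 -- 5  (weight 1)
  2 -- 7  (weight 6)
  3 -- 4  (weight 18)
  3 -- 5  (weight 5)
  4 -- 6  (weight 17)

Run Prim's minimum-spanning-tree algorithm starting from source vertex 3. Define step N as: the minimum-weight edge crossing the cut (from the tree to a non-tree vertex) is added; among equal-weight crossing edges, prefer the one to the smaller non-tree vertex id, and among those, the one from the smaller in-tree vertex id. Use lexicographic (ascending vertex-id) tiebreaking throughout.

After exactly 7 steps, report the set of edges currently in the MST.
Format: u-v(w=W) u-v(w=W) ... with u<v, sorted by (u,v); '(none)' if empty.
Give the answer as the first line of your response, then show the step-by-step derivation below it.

0-1(w=17) 0-2(w=3) 0-4(w=10) 0-6(w=8) 2-5(w=1) 2-7(w=6) 3-5(w=5)

step 1: add edge 3-5 (w=5); MST = {3-5(w=5)}
step 2: add edge 2-5 (w=1); MST = {2-5(w=1) 3-5(w=5)}
step 3: add edge 0-2 (w=3); MST = {0-2(w=3) 2-5(w=1) 3-5(w=5)}
step 4: add edge 2-7 (w=6); MST = {0-2(w=3) 2-5(w=1) 2-7(w=6) 3-5(w=5)}
step 5: add edge 0-6 (w=8); MST = {0-2(w=3) 0-6(w=8) 2-5(w=1) 2-7(w=6) 3-5(w=5)}
step 6: add edge 0-4 (w=10); MST = {0-2(w=3) 0-4(w=10) 0-6(w=8) 2-5(w=1) 2-7(w=6) 3-5(w=5)}
step 7: add edge 0-1 (w=17); MST = {0-1(w=17) 0-2(w=3) 0-4(w=10) 0-6(w=8) 2-5(w=1) 2-7(w=6) 3-5(w=5)}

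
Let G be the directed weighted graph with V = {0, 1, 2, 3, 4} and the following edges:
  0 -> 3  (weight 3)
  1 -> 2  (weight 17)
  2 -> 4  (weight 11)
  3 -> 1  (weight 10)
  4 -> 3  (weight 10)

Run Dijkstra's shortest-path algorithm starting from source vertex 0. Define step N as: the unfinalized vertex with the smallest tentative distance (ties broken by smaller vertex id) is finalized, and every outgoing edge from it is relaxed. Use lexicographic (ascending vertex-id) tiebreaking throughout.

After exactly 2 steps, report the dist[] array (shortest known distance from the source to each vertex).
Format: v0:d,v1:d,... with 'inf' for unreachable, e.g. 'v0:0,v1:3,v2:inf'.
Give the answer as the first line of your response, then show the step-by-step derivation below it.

v0:0,v1:13,v2:inf,v3:3,v4:inf

step 1: dist = v0:0,v1:inf,v2:inf,v3:3,v4:inf
step 2: dist = v0:0,v1:13,v2:inf,v3:3,v4:inf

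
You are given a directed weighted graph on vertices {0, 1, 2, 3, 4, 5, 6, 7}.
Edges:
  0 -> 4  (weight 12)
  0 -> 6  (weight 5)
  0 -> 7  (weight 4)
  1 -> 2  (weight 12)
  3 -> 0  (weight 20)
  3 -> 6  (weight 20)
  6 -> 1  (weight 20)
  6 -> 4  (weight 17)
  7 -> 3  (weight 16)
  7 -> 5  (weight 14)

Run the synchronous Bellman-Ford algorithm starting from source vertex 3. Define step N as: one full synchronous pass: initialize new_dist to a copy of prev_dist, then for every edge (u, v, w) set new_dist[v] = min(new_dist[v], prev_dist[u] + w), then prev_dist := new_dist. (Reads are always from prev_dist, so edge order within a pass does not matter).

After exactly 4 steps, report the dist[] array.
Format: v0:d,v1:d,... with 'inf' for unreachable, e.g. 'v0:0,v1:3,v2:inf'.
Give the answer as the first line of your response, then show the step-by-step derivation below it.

v0:20,v1:40,v2:52,v3:0,v4:32,v5:38,v6:20,v7:24

step 1: dist = v0:20,v1:inf,v2:inf,v3:0,v4:inf,v5:inf,v6:20,v7:inf
step 2: dist = v0:20,v1:40,v2:inf,v3:0,v4:32,v5:inf,v6:20,v7:24
step 3: dist = v0:20,v1:40,v2:52,v3:0,v4:32,v5:38,v6:20,v7:24
step 4: dist = v0:20,v1:40,v2:52,v3:0,v4:32,v5:38,v6:20,v7:24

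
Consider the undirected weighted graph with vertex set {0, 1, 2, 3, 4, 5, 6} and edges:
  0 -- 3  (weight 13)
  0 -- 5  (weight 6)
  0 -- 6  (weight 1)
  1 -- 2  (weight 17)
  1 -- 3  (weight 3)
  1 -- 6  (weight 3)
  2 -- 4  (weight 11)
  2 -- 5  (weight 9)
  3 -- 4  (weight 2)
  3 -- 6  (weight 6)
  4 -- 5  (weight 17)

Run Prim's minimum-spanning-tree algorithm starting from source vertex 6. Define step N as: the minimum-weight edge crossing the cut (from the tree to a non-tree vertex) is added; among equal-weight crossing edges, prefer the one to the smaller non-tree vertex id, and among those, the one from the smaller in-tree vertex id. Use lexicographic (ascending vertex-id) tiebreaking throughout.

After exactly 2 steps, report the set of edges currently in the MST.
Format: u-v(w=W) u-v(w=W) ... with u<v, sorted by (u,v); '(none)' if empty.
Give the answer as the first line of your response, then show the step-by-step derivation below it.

0-6(w=1) 1-6(w=3)

step 1: add edge 0-6 (w=1); MST = {0-6(w=1)}
step 2: add edge 1-6 (w=3); MST = {0-6(w=1) 1-6(w=3)}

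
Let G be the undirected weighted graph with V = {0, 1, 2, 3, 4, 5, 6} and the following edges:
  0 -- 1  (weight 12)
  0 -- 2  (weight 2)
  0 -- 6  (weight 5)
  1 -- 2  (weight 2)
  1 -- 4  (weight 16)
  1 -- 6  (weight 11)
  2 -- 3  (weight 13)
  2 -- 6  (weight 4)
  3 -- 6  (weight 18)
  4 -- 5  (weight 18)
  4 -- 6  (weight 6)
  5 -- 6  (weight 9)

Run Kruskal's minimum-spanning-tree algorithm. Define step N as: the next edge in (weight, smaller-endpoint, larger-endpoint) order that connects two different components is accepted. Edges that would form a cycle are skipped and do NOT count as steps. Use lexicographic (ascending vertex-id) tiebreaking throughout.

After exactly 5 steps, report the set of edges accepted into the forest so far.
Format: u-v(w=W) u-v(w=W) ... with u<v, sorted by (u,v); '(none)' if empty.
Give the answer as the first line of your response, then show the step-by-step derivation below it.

0-2(w=2) 1-2(w=2) 2-6(w=4) 4-6(w=6) 5-6(w=9)

step 1: add edge 0-2 (w=2); MST = {0-2(w=2)}
step 2: add edge 1-2 (w=2); MST = {0-2(w=2) 1-2(w=2)}
step 3: add edge 2-6 (w=4); MST = {0-2(w=2) 1-2(w=2) 2-6(w=4)}
step 4: add edge 4-6 (w=6); MST = {0-2(w=2) 1-2(w=2) 2-6(w=4) 4-6(w=6)}
step 5: add edge 5-6 (w=9); MST = {0-2(w=2) 1-2(w=2) 2-6(w=4) 4-6(w=6) 5-6(w=9)}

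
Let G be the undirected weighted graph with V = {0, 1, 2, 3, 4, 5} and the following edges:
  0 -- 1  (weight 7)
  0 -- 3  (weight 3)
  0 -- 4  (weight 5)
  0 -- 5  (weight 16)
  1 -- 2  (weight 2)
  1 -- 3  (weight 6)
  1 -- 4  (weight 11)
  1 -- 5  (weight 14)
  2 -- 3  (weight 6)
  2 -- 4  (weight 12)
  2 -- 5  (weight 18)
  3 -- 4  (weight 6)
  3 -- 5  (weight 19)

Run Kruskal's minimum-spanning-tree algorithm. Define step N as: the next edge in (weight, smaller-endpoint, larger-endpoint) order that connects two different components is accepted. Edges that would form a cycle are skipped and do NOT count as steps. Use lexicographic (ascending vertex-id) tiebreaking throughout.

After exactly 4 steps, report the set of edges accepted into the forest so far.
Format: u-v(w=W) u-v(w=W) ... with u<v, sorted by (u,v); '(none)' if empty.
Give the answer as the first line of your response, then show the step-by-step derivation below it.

0-3(w=3) 0-4(w=5) 1-2(w=2) 1-3(w=6)

step 1: add edge 1-2 (w=2); MST = {1-2(w=2)}
step 2: add edge 0-3 (w=3); MST = {0-3(w=3) 1-2(w=2)}
step 3: add edge 0-4 (w=5); MST = {0-3(w=3) 0-4(w=5) 1-2(w=2)}
step 4: add edge 1-3 (w=6); MST = {0-3(w=3) 0-4(w=5) 1-2(w=2) 1-3(w=6)}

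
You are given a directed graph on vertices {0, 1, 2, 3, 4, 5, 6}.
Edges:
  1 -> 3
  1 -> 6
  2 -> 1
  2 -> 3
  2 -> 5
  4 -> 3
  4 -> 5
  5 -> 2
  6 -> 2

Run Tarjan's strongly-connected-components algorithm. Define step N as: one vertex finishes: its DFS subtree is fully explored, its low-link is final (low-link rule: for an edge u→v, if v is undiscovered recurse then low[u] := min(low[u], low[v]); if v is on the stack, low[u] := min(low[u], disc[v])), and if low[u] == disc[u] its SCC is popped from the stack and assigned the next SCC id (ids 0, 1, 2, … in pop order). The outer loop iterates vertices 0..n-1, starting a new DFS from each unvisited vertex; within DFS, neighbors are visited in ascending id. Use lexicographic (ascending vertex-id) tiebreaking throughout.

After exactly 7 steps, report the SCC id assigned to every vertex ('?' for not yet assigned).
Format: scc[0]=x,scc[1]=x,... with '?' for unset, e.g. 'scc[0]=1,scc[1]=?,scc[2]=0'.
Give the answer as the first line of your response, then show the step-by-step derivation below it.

scc[0]=0,scc[1]=2,scc[2]=2,scc[3]=1,scc[4]=3,scc[5]=2,scc[6]=2

step 1: low=(low[0]=0,low[1]=?,low[2]=?,low[3]=?,low[4]=?,low[5]=?,low[6]=?); scc=(scc[0]=0,scc[1]=?,scc[2]=?,scc[3]=?,scc[4]=?,scc[5]=?,scc[6]=?)
step 2: low=(low[0]=0,low[1]=1,low[2]=?,low[3]=2,low[4]=?,low[5]=?,low[6]=?); scc=(scc[0]=0,scc[1]=?,scc[2]=?,scc[3]=1,scc[4]=?,scc[5]=?,scc[6]=?)
step 3: low=(low[0]=0,low[1]=1,low[2]=1,low[3]=2,low[4]=?,low[5]=4,low[6]=3); scc=(scc[0]=0,scc[1]=?,scc[2]=?,scc[3]=1,scc[4]=?,scc[5]=?,scc[6]=?)
step 4: low=(low[0]=0,low[1]=1,low[2]=1,low[3]=2,low[4]=?,low[5]=4,low[6]=3); scc=(scc[0]=0,scc[1]=?,scc[2]=?,scc[3]=1,scc[4]=?,scc[5]=?,scc[6]=?)
step 5: low=(low[0]=0,low[1]=1,low[2]=1,low[3]=2,low[4]=?,low[5]=4,low[6]=1); scc=(scc[0]=0,scc[1]=?,scc[2]=?,scc[3]=1,scc[4]=?,scc[5]=?,scc[6]=?)
step 6: low=(low[0]=0,low[1]=1,low[2]=1,low[3]=2,low[4]=?,low[5]=4,low[6]=1); scc=(scc[0]=0,scc[1]=2,scc[2]=2,scc[3]=1,scc[4]=?,scc[5]=2,scc[6]=2)
step 7: low=(low[0]=0,low[1]=1,low[2]=1,low[3]=2,low[4]=6,low[5]=4,low[6]=1); scc=(scc[0]=0,scc[1]=2,scc[2]=2,scc[3]=1,scc[4]=3,scc[5]=2,scc[6]=2)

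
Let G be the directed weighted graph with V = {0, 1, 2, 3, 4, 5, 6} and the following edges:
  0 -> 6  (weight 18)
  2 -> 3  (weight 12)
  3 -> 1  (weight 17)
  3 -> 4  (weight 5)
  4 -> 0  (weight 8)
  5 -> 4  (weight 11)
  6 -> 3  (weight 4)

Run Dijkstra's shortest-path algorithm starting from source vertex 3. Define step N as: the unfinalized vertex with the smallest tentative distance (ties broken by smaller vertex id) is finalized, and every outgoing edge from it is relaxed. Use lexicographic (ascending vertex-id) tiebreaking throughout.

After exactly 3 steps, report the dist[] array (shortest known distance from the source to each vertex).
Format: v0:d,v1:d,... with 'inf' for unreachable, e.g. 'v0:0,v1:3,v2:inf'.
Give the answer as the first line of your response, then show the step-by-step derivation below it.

v0:13,v1:17,v2:inf,v3:0,v4:5,v5:inf,v6:31

step 1: dist = v0:inf,v1:17,v2:inf,v3:0,v4:5,v5:inf,v6:inf
step 2: dist = v0:13,v1:17,v2:inf,v3:0,v4:5,v5:inf,v6:inf
step 3: dist = v0:13,v1:17,v2:inf,v3:0,v4:5,v5:inf,v6:31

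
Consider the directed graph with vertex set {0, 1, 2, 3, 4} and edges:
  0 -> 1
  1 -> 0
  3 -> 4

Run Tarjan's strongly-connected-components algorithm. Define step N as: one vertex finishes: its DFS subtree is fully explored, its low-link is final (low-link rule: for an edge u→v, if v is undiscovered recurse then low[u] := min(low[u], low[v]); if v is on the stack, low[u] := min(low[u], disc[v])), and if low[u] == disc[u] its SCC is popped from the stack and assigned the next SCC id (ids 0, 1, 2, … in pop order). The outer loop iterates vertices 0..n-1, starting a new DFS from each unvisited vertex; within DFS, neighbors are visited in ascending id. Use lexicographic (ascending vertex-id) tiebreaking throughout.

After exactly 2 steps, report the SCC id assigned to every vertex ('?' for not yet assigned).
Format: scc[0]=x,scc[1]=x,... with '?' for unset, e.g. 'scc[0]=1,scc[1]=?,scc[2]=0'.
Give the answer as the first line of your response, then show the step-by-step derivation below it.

scc[0]=0,scc[1]=0,scc[2]=?,scc[3]=?,scc[4]=?

step 1: low=(low[0]=0,low[1]=0,low[2]=?,low[3]=?,low[4]=?); scc=(scc[0]=?,scc[1]=?,scc[2]=?,scc[3]=?,scc[4]=?)
step 2: low=(low[0]=0,low[1]=0,low[2]=?,low[3]=?,low[4]=?); scc=(scc[0]=0,scc[1]=0,scc[2]=?,scc[3]=?,scc[4]=?)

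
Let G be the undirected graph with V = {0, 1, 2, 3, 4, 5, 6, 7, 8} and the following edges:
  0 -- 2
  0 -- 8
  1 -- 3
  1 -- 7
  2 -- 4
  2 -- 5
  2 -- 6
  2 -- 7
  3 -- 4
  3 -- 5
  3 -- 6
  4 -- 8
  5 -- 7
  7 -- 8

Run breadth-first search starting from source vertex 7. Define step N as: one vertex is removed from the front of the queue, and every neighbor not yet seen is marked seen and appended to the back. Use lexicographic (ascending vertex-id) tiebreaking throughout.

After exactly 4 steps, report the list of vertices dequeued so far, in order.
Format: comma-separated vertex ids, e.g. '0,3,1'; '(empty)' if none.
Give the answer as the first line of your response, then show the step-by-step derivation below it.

7,1,2,5

step 1: dequeue 7; queue=[1,2,5,8]; order=7
step 2: dequeue 1; queue=[2,5,8,3]; order=7,1
step 3: dequeue 2; queue=[5,8,3,0,4,6]; order=7,1,2
step 4: dequeue 5; queue=[8,3,0,4,6]; order=7,1,2,5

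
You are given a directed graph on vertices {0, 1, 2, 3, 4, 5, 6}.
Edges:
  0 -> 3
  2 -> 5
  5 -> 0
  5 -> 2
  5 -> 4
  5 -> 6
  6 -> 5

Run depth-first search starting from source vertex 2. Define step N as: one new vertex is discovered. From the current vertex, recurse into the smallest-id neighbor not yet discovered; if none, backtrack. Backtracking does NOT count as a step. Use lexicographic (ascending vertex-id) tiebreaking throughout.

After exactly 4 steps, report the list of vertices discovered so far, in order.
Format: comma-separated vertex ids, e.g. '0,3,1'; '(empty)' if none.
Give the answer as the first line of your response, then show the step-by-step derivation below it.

2,5,0,3

step 1: discover 2; path=2; order=2
step 2: discover 5; path=2>5; order=2,5
step 3: discover 0; path=2>5>0; order=2,5,0
step 4: discover 3; path=2>5>0>3; order=2,5,0,3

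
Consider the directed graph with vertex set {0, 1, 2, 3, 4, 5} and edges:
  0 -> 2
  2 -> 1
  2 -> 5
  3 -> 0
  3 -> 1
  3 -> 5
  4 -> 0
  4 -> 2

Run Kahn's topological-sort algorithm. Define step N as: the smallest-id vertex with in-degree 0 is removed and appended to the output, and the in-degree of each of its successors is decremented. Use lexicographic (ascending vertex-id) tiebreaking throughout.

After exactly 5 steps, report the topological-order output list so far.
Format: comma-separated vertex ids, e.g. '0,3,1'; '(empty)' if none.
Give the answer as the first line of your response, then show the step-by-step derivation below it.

3,4,0,2,1

step 1: output 3; order=[3]; indeg=(1,1,2,0,0,1)
step 2: output 4; order=[3,4]; indeg=(0,1,1,0,0,1)
step 3: output 0; order=[3,4,0]; indeg=(0,1,0,0,0,1)
step 4: output 2; order=[3,4,0,2]; indeg=(0,0,0,0,0,0)
step 5: output 1; order=[3,4,0,2,1]; indeg=(0,0,0,0,0,0)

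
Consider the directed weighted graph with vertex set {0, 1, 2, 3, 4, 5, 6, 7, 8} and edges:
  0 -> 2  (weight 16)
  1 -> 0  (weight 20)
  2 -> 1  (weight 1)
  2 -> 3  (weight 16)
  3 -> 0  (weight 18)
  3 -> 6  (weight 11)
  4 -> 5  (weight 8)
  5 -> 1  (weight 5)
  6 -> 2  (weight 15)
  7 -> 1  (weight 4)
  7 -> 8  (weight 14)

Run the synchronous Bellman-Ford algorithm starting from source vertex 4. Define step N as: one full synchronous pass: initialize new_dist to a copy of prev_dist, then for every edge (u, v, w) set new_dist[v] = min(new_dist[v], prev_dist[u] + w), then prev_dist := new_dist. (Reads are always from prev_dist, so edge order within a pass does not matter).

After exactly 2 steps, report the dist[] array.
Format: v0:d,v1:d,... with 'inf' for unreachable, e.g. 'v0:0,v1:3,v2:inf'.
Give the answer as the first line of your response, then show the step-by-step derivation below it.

v0:inf,v1:13,v2:inf,v3:inf,v4:0,v5:8,v6:inf,v7:inf,v8:inf

step 1: dist = v0:inf,v1:inf,v2:inf,v3:inf,v4:0,v5:8,v6:inf,v7:inf,v8:inf
step 2: dist = v0:inf,v1:13,v2:inf,v3:inf,v4:0,v5:8,v6:inf,v7:inf,v8:inf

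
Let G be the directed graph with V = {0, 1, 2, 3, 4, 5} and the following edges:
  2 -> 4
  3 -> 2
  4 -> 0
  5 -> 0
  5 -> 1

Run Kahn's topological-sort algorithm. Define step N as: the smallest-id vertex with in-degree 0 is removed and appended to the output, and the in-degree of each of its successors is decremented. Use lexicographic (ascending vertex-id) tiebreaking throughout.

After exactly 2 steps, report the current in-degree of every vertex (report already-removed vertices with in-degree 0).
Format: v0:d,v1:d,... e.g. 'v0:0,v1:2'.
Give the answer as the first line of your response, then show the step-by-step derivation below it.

v0:2,v1:1,v2:0,v3:0,v4:0,v5:0

step 1: output 3; order=[3]; indeg=(2,1,0,0,1,0)
step 2: output 2; order=[3,2]; indeg=(2,1,0,0,0,0)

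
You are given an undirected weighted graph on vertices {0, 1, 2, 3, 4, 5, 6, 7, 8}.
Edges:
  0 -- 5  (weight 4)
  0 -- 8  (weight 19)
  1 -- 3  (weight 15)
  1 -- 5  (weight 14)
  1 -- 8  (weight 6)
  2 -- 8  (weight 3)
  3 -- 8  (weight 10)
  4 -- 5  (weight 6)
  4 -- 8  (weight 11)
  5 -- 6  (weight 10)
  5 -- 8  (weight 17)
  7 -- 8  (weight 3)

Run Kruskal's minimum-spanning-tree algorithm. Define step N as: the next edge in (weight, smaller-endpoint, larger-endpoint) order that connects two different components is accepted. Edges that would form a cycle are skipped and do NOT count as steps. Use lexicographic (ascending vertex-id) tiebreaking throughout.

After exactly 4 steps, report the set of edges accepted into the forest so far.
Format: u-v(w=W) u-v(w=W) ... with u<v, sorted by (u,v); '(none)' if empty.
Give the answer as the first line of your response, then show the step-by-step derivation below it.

0-5(w=4) 1-8(w=6) 2-8(w=3) 7-8(w=3)

step 1: add edge 2-8 (w=3); MST = {2-8(w=3)}
step 2: add edge 7-8 (w=3); MST = {2-8(w=3) 7-8(w=3)}
step 3: add edge 0-5 (w=4); MST = {0-5(w=4) 2-8(w=3) 7-8(w=3)}
step 4: add edge 1-8 (w=6); MST = {0-5(w=4) 1-8(w=6) 2-8(w=3) 7-8(w=3)}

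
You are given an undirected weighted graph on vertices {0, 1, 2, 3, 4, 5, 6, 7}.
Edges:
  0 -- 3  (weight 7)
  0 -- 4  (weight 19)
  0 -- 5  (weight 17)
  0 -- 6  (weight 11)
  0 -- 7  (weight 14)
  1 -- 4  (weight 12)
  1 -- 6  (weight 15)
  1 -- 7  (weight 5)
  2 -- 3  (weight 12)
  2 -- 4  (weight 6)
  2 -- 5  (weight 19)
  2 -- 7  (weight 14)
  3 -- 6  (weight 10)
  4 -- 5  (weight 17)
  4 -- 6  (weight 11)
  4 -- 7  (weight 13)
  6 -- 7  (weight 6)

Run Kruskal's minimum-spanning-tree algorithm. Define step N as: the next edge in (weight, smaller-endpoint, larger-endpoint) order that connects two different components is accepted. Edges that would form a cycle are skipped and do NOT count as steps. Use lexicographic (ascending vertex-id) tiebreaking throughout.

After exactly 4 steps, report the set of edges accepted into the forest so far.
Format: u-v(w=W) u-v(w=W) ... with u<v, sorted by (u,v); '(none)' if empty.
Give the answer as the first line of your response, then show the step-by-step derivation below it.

0-3(w=7) 1-7(w=5) 2-4(w=6) 6-7(w=6)

step 1: add edge 1-7 (w=5); MST = {1-7(w=5)}
step 2: add edge 2-4 (w=6); MST = {1-7(w=5) 2-4(w=6)}
step 3: add edge 6-7 (w=6); MST = {1-7(w=5) 2-4(w=6) 6-7(w=6)}
step 4: add edge 0-3 (w=7); MST = {0-3(w=7) 1-7(w=5) 2-4(w=6) 6-7(w=6)}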